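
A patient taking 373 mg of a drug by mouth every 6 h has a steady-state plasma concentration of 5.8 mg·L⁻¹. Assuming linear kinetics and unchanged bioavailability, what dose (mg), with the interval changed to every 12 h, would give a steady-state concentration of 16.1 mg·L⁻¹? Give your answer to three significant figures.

For first-order elimination, Css ∝ F·D/(CL·τ); F and CL are unchanged, so Css ∝ D/τ.
D₂ = D₁ × (Css,target / Css,current) × (τ₂/τ₁) = 373 × (16.1/5.8) × (12/6) = 2071 mg

2070 mg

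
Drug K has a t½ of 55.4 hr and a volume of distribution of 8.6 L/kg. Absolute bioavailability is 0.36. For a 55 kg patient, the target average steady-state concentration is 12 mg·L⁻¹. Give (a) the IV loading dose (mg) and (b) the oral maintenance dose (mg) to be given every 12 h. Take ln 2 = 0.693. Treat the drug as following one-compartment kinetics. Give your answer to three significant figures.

(a) 5680 mg; (b) 2370 mg

Total Vd = 8.6 × 55 = 473.0 L
LD = Vd × C = 473.0 × 12 = 5676 mg
CL = 0.693 × Vd / t½ = 0.693 × 473.0 / 55.4 = 5.917 L/h
D = CL × Css × τ / F = 5.917 × 12 × 12 / 0.36 = 2367 mg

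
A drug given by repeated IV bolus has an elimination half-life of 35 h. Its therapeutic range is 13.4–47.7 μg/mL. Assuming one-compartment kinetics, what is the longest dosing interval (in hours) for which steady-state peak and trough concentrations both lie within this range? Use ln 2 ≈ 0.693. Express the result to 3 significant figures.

64.1 h

k = 0.693 / t½ = 0.693 / 35 = 0.01980 h⁻¹
Between IV bolus doses, concentration decays as C = C₀·e^(−kτ), so C_peak/C_trough = e^(kτ).
τ_max = ln(C_peak/C_trough) / k = ln(47.7/13.4) / 0.01980 = 1.270 / 0.01980 = 64.14 h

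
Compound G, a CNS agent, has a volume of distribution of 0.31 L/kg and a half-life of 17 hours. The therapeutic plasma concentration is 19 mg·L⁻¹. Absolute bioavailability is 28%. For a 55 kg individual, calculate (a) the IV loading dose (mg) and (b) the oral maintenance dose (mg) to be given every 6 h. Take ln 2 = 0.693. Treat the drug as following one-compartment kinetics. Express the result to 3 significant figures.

(a) 324 mg; (b) 283 mg

Total Vd = 0.31 × 55 = 17.05 L
LD = Vd × C = 17.05 × 19 = 324.0 mg
CL = 0.693 × Vd / t½ = 0.693 × 17.05 / 17 = 0.6950 L/h
D = CL × Css × τ / F = 0.6950 × 19 × 6 / 0.28 = 283.0 mg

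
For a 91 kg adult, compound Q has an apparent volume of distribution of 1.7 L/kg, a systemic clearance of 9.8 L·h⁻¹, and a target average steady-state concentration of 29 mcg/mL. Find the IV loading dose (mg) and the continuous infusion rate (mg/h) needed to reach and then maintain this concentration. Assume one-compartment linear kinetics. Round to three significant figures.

(a) 4490 mg; (b) 284 mg/h

Vd(total) = 91 kg × 1.7 L/kg = 154.7 L
LD = Vd · C_target = 154.7 × 29 = 4486 mg
Maintenance infusion rate = CL × Css = 9.800 × 29 = 284.2 mg/h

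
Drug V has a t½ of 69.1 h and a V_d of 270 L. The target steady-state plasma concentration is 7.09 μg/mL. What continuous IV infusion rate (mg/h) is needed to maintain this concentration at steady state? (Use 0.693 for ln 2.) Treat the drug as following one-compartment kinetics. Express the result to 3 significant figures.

CL = 0.693 × Vd / t½ = 0.693 × 270.0 / 69.1 = 2.708 L/h
Infusion rate = CL × Css = 2.708 × 7.09 = 19.20 mg/h

19.2 mg/h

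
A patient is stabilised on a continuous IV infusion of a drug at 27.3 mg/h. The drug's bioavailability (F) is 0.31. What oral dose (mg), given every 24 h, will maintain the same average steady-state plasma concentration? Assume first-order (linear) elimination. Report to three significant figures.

2110 mg

To maintain the same Css, the systemic dosing rate must be unchanged: F·D/τ = infusion rate.
D = rate × τ / F = 27.3 × 24 / 0.31 = 2114 mg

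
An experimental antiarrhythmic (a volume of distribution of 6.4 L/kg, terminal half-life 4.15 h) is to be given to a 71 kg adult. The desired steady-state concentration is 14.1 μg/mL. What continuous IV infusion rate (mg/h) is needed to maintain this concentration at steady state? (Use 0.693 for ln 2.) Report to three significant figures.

Vd = 6.4 L/kg × 71 kg = 454.4 L
k = 0.693/4.15 = 0.1670 h⁻¹, so CL = k·Vd = 0.1670 × 454.4 = 75.88 L/h
Infusion rate = CL × Css = 75.88 × 14.1 = 1070 mg/h

1070 mg/h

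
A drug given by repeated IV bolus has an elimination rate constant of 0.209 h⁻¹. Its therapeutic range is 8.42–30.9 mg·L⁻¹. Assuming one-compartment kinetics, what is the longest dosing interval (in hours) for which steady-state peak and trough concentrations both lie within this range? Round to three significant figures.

6.22 h

Between IV bolus doses, concentration decays as C = C₀·e^(−kτ), so C_peak/C_trough = e^(kτ).
τ_max = ln(C_peak/C_trough) / k = ln(30.9/8.42) / 0.2090 = 1.300 / 0.2090 = 6.220 h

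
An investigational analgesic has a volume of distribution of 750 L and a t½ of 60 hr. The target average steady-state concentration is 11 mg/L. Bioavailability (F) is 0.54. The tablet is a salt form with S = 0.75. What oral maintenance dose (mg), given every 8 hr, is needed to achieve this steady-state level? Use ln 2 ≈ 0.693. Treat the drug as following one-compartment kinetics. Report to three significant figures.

1880 mg

CL = ln 2 · Vd / t½ = 0.693 × 750.0 / 60 = 8.663 L/h
D = CL × Css × τ / F / S = 8.663 × 11 × 8 / 0.54 / 0.75 = 1882 mg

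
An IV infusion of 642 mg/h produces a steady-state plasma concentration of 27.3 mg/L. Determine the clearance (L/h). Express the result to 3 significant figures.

23.5 L/h

At steady state, infusion rate = CL × Css, so CL = rate / Css.
CL = 642 / 27.3 = 23.52 L/h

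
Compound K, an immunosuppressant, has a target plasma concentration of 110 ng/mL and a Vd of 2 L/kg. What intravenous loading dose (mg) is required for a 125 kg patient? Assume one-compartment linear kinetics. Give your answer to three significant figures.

Vd = 2 L/kg × 125 kg = 250.0 L
C = 110 ng/mL = 0.1100 mg/L
The loading dose fills Vd to the target concentration.
LD = Vd × C = 250.0 × 0.1100 = 27.50 mg

27.5 mg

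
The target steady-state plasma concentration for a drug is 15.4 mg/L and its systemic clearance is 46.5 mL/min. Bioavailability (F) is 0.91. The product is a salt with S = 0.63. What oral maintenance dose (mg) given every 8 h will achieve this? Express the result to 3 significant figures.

CL = 46.5 mL/min = 46.5 × 0.06 = 2.790 L/h
D = CL × Css × τ / F / S = 2.790 × 15.4 × 8 / 0.91 / 0.63 = 599.6 mg

600 mg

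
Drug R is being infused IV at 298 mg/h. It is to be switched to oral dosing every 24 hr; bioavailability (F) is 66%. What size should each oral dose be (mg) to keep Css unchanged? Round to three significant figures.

10800 mg

To maintain the same Css, the systemic dosing rate must be unchanged: F·D/τ = infusion rate.
D = rate × τ / F = 298 × 24 / 0.66 = 10840 mg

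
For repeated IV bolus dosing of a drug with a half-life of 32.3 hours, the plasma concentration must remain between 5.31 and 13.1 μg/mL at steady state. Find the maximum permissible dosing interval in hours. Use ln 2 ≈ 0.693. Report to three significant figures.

42.1 h

k = 0.693 / t½ = 0.693 / 32.3 = 0.02146 h⁻¹
Between IV bolus doses, concentration decays as C = C₀·e^(−kτ), so C_peak/C_trough = e^(kτ).
τ_max = ln(C_peak/C_trough) / k = ln(13.1/5.31) / 0.02146 = 0.9030 / 0.02146 = 42.08 h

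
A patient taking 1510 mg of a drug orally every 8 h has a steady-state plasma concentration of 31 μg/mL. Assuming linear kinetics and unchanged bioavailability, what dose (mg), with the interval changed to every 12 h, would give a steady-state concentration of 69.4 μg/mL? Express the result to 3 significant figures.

With linear kinetics, Css is proportional to dose rate (D/τ) at fixed clearance.
D₂ = D₁ × (Css,target / Css,current) × (τ₂/τ₁) = 1510 × (69.4/31) × (12/8) = 5071 mg

5070 mg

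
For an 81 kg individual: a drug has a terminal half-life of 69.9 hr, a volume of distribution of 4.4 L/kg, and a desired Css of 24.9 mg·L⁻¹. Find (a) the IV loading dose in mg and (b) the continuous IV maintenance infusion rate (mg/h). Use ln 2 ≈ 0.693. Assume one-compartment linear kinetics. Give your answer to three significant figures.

Total Vd = 4.4 × 81 = 356.4 L
LD = Vd × C = 356.4 × 24.9 = 8874 mg
CL = 0.693 × Vd / t½ = 0.693 × 356.4 / 69.9 = 3.533 L/h
Infusion rate = CL × Css = 3.533 × 24.9 = 87.97 mg/h

(a) 8870 mg; (b) 88.0 mg/h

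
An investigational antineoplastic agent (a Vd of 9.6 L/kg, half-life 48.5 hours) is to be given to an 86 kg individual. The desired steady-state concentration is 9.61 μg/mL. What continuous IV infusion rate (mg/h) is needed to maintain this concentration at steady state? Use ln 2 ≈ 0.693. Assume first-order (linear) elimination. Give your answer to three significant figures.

Total Vd = 9.6 × 86 = 825.6 L
k = 0.693/48.5 = 0.01429 h⁻¹, so CL = k·Vd = 0.01429 × 825.6 = 11.80 L/h
Infusion rate = CL × Css = 11.80 × 9.61 = 113.4 mg/h

113 mg/h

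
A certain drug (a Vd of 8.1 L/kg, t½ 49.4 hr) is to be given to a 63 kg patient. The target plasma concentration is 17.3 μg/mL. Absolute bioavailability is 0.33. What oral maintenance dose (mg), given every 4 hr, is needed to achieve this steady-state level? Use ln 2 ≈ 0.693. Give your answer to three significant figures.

Vd(total) = 63 kg × 8.1 L/kg = 510.3 L
CL = ln 2 · Vd / t½ = 0.693 × 510.3 / 49.4 = 7.159 L/h
D = CL × Css × τ / F = 7.159 × 17.3 × 4 / 0.33 = 1501 mg

1500 mg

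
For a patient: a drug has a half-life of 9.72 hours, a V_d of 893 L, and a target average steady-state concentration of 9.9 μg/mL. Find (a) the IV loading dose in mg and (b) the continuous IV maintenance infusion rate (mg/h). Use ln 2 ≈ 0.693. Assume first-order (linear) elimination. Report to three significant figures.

(a) 8840 mg; (b) 630 mg/h

LD = Vd × C = 893.0 × 9.9 = 8841 mg
CL = 0.693 × Vd / t½ = 0.693 × 893.0 / 9.72 = 63.67 L/h
Infusion rate = CL × Css = 63.67 × 9.9 = 630.3 mg/h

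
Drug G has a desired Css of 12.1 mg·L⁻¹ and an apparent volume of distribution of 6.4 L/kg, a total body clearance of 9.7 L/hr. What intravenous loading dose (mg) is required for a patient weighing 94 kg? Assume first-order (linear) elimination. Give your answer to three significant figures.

Total Vd = 6.4 × 94 = 601.6 L
Loading dose depends on Vd (not clearance): it fills the distribution volume.
LD = Vd × C = 601.6 × 12.10 = 7279 mg

7280 mg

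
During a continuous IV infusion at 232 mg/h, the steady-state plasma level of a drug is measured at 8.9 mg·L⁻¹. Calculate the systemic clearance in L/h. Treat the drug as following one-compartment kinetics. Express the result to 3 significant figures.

26.1 L/h

At steady state, infusion rate = CL × Css, so CL = rate / Css.
CL = 232 / 8.9 = 26.07 L/h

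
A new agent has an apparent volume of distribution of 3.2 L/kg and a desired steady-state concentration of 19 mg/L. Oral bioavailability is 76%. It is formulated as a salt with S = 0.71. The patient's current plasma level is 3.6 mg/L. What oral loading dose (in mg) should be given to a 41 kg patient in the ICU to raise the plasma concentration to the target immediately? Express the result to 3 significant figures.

3740 mg

Vd(total) = 41 kg × 3.2 L/kg = 131.2 L
Concentration deficit ΔC = 19 − 3.6 = 15.40 mg/L
LD = Vd × ΔC / F / S = 131.2 × 15.40 / 0.76 / 0.71 = 3744 mg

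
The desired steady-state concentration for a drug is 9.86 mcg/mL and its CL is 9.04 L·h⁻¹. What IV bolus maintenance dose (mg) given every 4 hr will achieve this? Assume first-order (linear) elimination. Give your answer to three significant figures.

At steady state, dose per interval replaces the amount cleared in that interval: D/τ = CL·Css.
D = CL × Css × τ = 9.040 × 9.86 × 4 = 356.5 mg

357 mg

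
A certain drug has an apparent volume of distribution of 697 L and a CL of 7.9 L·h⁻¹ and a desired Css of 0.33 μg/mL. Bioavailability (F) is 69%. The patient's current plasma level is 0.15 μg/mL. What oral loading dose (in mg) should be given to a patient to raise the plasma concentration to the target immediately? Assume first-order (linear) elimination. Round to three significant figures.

The loading dose fills Vd to the target concentration; clearance is irrelevant here.
Concentration deficit ΔC = 0.33 − 0.15 = 0.1800 mg/L
LD = Vd × ΔC / F = 697.0 × 0.1800 / 0.69 = 181.8 mg

182 mg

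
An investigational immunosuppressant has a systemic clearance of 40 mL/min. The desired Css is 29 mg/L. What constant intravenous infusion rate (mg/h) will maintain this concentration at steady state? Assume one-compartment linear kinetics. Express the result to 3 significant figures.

69.6 mg/h

CL = 40 mL/min = 40 × 0.06 = 2.400 L/h
Infusion rate = CL · Css = 2.400 L/h × 29 mg/L = 69.60 mg/h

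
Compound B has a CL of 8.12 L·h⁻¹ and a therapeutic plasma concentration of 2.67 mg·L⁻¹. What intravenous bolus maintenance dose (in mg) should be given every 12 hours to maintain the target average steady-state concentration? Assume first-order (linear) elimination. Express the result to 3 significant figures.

260 mg

D = CL × Css × τ = 8.120 × 2.67 × 12 = 260.2 mg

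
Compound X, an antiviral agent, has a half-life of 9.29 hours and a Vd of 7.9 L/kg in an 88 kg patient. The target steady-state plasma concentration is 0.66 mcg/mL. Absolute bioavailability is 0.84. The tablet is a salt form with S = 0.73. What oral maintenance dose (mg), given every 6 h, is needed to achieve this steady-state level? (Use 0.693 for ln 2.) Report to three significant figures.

Vd(total) = 88 kg × 7.9 L/kg = 695.2 L
CL = ln 2 · Vd / t½ = 0.693 × 695.2 / 9.29 = 51.86 L/h
D = CL × Css × τ / F / S = 51.86 × 0.66 × 6 / 0.84 / 0.73 = 334.9 mg

335 mg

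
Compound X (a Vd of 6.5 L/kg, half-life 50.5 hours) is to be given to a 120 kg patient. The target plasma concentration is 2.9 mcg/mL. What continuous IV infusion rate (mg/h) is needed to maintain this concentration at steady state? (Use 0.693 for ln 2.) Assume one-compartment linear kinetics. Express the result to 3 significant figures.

31.0 mg/h

Total Vd = 6.5 × 120 = 780.0 L
k = 0.693/50.5 = 0.01372 h⁻¹, so CL = k·Vd = 0.01372 × 780.0 = 10.70 L/h
Infusion rate = CL × Css = 10.70 × 2.9 = 31.03 mg/h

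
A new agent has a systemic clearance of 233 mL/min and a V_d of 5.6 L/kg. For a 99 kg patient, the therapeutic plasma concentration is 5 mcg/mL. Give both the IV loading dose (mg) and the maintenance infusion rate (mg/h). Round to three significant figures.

Total Vd = 5.6 × 99 = 554.4 L
Loading dose = Vd × C = 554.4 × 5 = 2772 mg
Convert clearance: 233 mL/min × 60 min/h ÷ 1000 mL/L = 13.98 L/h
Infusion rate = 13.98 L/h × 5 mg/L = 69.90 mg/h

(a) 2770 mg; (b) 69.9 mg/h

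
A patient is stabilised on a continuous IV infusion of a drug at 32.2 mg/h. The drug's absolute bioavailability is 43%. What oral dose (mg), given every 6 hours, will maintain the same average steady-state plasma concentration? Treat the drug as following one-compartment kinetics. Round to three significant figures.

449 mg

To maintain the same Css, the systemic dosing rate must be unchanged: F·D/τ = infusion rate.
D = rate × τ / F = 32.2 × 6 / 0.43 = 449.3 mg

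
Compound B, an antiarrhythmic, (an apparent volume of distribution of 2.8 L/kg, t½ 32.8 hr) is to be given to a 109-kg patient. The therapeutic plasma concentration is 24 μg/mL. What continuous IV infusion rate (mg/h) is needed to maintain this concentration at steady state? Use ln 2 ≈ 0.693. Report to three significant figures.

Vd(total) = 109 kg × 2.8 L/kg = 305.2 L
CL = ln 2 · Vd / t½ = 0.693 × 305.2 / 32.8 = 6.448 L/h
Infusion rate = CL × Css = 6.448 × 24 = 154.8 mg/h

155 mg/h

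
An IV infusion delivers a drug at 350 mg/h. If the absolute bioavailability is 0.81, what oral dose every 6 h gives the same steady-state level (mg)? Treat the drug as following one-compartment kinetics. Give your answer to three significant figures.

To maintain the same Css, the systemic dosing rate must be unchanged: F·D/τ = infusion rate.
D = rate × τ / F = 350 × 6 / 0.81 = 2593 mg

2590 mg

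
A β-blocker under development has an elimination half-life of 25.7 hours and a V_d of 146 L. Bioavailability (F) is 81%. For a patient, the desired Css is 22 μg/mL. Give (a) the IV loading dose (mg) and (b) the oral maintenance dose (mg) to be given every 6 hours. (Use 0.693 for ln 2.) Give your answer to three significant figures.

(a) 3210 mg; (b) 642 mg

LD = Vd × C = 146.0 × 22 = 3212 mg
CL = 0.693 × Vd / t½ = 0.693 × 146.0 / 25.7 = 3.937 L/h
D = CL × Css × τ / F = 3.937 × 22 × 6 / 0.81 = 641.6 mg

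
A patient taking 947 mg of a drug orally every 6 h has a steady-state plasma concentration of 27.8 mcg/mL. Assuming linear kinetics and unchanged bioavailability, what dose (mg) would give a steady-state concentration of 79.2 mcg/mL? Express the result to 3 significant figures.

For first-order elimination, Css ∝ F·D/(CL·τ); F and CL are unchanged, so Css ∝ D/τ.
D₂ = D₁ × (Css,target / Css,current) = 947 × 79.2/27.8 = 2698 mg

2700 mg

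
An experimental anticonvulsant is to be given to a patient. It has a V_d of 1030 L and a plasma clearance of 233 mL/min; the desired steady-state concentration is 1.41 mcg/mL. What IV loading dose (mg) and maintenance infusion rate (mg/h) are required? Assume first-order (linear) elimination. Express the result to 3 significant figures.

LD = Vd · C_target = 1030 × 1.41 = 1452 mg
Convert clearance: 233 mL/min × 60 min/h ÷ 1000 mL/L = 13.98 L/h
Infusion rate = 13.98 L/h × 1.41 mg/L = 19.71 mg/h

(a) 1450 mg; (b) 19.7 mg/h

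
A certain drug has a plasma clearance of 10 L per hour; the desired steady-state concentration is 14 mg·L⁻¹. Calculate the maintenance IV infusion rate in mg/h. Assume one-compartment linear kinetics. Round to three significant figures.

At steady state, infusion rate equals elimination rate: rate in = CL × Css.
R₀ = 10.00 × 14 = 140.0 mg/h

140 mg/h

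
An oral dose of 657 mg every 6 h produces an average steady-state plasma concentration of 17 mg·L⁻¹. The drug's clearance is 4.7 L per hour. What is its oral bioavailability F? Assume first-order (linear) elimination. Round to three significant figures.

F·D/τ = CL·Css at steady state → F = CL·Css·τ / D.
F = 4.7 × 17 × 6 / 657 = 0.730

0.730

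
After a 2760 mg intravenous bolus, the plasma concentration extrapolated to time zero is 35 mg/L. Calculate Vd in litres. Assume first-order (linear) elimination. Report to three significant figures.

78.9 L

Immediately after an IV bolus, C₀ = Dose / Vd, so Vd = Dose / C₀.
Vd = 2760 / 35 = 78.86 L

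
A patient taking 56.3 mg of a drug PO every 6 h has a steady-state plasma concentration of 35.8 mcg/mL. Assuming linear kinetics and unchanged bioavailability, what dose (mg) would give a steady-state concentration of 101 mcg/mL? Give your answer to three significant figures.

With linear kinetics, Css is proportional to dose rate (D/τ) at fixed clearance.
D₂ = D₁ × (Css,target / Css,current) = 56.3 × 101/35.8 = 158.8 mg

159 mg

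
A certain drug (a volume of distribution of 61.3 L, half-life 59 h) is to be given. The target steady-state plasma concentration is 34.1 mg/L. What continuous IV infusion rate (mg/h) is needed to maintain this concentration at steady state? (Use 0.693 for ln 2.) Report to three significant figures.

24.6 mg/h

k = 0.693/59 = 0.01175 h⁻¹, so CL = k·Vd = 0.01175 × 61.30 = 0.7203 L/h
Infusion rate = CL × Css = 0.7203 × 34.1 = 24.56 mg/h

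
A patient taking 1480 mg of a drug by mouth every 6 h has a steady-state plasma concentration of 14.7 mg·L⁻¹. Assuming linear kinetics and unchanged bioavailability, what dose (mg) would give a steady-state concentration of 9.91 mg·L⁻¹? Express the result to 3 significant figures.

With linear kinetics, Css is proportional to dose rate (D/τ) at fixed clearance.
D₂ = D₁ × (Css,target / Css,current) = 1480 × 9.91/14.7 = 997.7 mg

998 mg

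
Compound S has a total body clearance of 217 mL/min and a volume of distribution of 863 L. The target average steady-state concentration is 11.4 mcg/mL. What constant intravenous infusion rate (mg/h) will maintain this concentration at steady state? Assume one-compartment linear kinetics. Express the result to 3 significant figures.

148 mg/h

CL = 217 mL/min = 217 × 0.06 = 13.02 L/h
Vd does not affect the maintenance rate; only clearance governs steady-state input.
R₀ = 13.02 × 11.4 = 148.4 mg/h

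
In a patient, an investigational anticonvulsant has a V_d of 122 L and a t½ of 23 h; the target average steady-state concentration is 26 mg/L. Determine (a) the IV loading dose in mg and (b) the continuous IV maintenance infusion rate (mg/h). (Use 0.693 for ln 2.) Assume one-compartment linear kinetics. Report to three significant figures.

LD = Vd × C = 122.0 × 26 = 3172 mg
CL = 0.693 × Vd / t½ = 0.693 × 122.0 / 23 = 3.676 L/h
Infusion rate = CL × Css = 3.676 × 26 = 95.58 mg/h

(a) 3170 mg; (b) 95.6 mg/h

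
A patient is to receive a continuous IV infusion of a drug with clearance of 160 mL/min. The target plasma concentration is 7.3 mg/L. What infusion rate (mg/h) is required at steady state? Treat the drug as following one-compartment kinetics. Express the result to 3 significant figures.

CL = 160 mL/min × 60/1000 = 9.600 L/h
Infusion rate = CL · Css = 9.600 L/h × 7.3 mg/L = 70.08 mg/h

70.1 mg/h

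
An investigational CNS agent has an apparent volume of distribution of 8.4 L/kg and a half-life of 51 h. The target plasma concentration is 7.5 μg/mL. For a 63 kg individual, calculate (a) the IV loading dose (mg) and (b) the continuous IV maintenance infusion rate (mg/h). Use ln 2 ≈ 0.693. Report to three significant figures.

(a) 3970 mg; (b) 53.9 mg/h

Vd(total) = 63 kg × 8.4 L/kg = 529.2 L
LD = Vd × C = 529.2 × 7.5 = 3969 mg
CL = 0.693 × Vd / t½ = 0.693 × 529.2 / 51 = 7.191 L/h
Infusion rate = CL × Css = 7.191 × 7.5 = 53.93 mg/h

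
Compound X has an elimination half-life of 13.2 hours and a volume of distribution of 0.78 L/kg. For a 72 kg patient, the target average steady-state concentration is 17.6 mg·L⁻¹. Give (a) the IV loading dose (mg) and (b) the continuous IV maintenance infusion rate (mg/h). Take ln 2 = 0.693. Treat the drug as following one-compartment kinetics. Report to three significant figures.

Total Vd = 0.78 × 72 = 56.16 L
LD = Vd × C = 56.16 × 17.6 = 988.4 mg
CL = 0.693 × Vd / t½ = 0.693 × 56.16 / 13.2 = 2.948 L/h
Infusion rate = CL × Css = 2.948 × 17.6 = 51.88 mg/h

(a) 988 mg; (b) 51.9 mg/h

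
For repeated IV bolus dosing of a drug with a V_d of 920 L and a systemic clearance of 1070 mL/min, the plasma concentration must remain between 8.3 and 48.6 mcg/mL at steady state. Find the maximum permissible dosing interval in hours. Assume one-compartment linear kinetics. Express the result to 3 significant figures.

CL = 1070 mL/min = 1070 × 0.06 = 64.20 L/h
k = CL / Vd = 64.20 / 920.0 = 0.06978 h⁻¹
Between IV bolus doses, concentration decays as C = C₀·e^(−kτ), so C_peak/C_trough = e^(kτ).
τ_max = ln(C_peak/C_trough) / k = ln(48.6/8.3) / 0.06978 = 1.767 / 0.06978 = 25.32 h

25.3 h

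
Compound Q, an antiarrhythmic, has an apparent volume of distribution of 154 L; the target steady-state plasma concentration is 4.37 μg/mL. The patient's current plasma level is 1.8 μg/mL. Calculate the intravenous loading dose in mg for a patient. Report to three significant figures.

396 mg

Concentration deficit ΔC = 4.37 − 1.8 = 2.570 mg/L
LD = Vd × ΔC = 154.0 × 2.570 = 395.8 mg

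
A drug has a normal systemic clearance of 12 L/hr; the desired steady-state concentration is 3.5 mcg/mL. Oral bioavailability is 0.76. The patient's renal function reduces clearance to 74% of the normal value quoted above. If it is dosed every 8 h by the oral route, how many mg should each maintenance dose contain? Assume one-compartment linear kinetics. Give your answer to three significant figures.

Patient clearance = 0.74 × 12.00 = 8.880 L/h
At steady state, dose per interval replaces the amount cleared in that interval: F·D/τ = CL·Css.
D = CL × Css × τ / F = 8.880 × 3.5 × 8 / 0.76 = 327.2 mg

327 mg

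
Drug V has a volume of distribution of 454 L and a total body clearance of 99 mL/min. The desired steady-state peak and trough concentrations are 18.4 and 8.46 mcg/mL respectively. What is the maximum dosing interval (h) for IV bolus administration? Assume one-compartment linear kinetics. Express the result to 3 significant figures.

Convert clearance: 99 mL/min × 60 min/h ÷ 1000 mL/L = 5.940 L/h
k = CL / Vd = 5.940 / 454.0 = 0.01308 h⁻¹
Between IV bolus doses, concentration decays as C = C₀·e^(−kτ), so C_peak/C_trough = e^(kτ).
τ_max = ln(C_peak/C_trough) / k = ln(18.4/8.46) / 0.01308 = 0.7770 / 0.01308 = 59.40 h

59.4 h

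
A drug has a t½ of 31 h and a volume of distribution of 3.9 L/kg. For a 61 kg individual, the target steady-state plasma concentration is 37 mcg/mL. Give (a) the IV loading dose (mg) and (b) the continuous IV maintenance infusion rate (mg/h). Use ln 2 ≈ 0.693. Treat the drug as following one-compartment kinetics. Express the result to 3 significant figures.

Vd = 3.9 L/kg × 61 kg = 237.9 L
LD = Vd × C = 237.9 × 37 = 8802 mg
CL = 0.693 × Vd / t½ = 0.693 × 237.9 / 31 = 5.318 L/h
Infusion rate = CL × Css = 5.318 × 37 = 196.8 mg/h

(a) 8800 mg; (b) 197 mg/h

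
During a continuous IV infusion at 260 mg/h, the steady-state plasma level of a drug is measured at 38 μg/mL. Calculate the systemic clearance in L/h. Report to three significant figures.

6.84 L/h

At steady state, infusion rate = CL × Css, so CL = rate / Css.
CL = 260 / 38 = 6.842 L/h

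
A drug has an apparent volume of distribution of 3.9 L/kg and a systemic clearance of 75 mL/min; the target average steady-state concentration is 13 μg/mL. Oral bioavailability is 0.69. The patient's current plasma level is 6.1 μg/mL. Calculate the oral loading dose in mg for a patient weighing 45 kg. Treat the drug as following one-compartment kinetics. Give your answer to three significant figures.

1760 mg

Vd(total) = 45 kg × 3.9 L/kg = 175.5 L
The loading dose fills Vd to the target concentration; clearance is irrelevant here.
Concentration deficit ΔC = 13 − 6.1 = 6.900 mg/L
LD = Vd × ΔC / F = 175.5 × 6.900 / 0.69 = 1755 mg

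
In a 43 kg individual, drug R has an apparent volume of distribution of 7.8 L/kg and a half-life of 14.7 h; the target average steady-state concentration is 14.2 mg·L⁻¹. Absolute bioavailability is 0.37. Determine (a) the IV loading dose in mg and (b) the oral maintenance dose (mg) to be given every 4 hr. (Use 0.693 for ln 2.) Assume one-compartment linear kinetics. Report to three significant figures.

Vd = 7.8 L/kg × 43 kg = 335.4 L
LD = Vd × C = 335.4 × 14.2 = 4763 mg
CL = 0.693 × Vd / t½ = 0.693 × 335.4 / 14.7 = 15.81 L/h
D = CL × Css × τ / F = 15.81 × 14.2 × 4 / 0.37 = 2427 mg

(a) 4760 mg; (b) 2430 mg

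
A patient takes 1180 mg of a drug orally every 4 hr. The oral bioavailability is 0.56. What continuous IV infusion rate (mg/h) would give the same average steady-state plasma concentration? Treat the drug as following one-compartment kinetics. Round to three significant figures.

165 mg/h

Equivalent systemic input: infusion rate = F·D/τ.
Rate = 0.56 × 1180 / 4 = 165.2 mg/h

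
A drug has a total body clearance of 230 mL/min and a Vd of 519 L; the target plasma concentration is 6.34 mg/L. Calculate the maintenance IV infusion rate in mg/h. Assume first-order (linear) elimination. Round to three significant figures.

CL = 230 mL/min × 60/1000 = 13.80 L/h
Vd does not affect the maintenance rate; only clearance governs steady-state input.
Rate = CL × Css = 13.80 × 6.34 = 87.49 mg/h

87.5 mg/h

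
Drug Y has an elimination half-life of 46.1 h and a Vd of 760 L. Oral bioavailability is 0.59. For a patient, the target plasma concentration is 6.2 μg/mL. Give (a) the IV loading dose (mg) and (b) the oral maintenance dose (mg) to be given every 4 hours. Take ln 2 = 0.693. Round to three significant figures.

LD = Vd × C = 760.0 × 6.2 = 4712 mg
CL = 0.693 × Vd / t½ = 0.693 × 760.0 / 46.1 = 11.42 L/h
D = CL × Css × τ / F = 11.42 × 6.2 × 4 / 0.59 = 480.0 mg

(a) 4710 mg; (b) 480 mg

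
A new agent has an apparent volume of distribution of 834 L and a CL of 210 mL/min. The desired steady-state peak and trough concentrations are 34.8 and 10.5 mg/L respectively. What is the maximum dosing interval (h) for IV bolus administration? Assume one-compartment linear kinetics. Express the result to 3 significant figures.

79.3 h

CL = 210 mL/min = 210 × 0.06 = 12.60 L/h
k = CL / Vd = 12.60 / 834.0 = 0.01511 h⁻¹
Between IV bolus doses, concentration decays as C = C₀·e^(−kτ), so C_peak/C_trough = e^(kτ).
τ_max = ln(C_peak/C_trough) / k = ln(34.8/10.5) / 0.01511 = 1.198 / 0.01511 = 79.29 h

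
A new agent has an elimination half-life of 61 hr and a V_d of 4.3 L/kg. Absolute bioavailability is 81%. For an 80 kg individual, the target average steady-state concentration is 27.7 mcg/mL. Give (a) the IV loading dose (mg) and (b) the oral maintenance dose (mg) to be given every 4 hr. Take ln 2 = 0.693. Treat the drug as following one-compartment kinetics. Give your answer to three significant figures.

(a) 9530 mg; (b) 535 mg

Vd(total) = 80 kg × 4.3 L/kg = 344.0 L
LD = Vd × C = 344.0 × 27.7 = 9529 mg
CL = 0.693 × Vd / t½ = 0.693 × 344.0 / 61 = 3.908 L/h
D = CL × Css × τ / F = 3.908 × 27.7 × 4 / 0.81 = 534.6 mg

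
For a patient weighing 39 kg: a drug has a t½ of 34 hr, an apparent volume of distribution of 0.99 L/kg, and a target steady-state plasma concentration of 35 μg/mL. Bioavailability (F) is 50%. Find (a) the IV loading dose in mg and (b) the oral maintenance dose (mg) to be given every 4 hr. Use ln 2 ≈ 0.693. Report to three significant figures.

Vd = 0.99 L/kg × 39 kg = 38.61 L
LD = Vd × C = 38.61 × 35 = 1351 mg
CL = 0.693 × Vd / t½ = 0.693 × 38.61 / 34 = 0.7870 L/h
D = CL × Css × τ / F = 0.7870 × 35 × 4 / 0.5 = 220.4 mg

(a) 1350 mg; (b) 220 mg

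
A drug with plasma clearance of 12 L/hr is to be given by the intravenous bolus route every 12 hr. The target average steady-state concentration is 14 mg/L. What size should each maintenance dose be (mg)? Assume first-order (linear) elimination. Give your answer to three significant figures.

D = CL × Css × τ = 12.00 × 14 × 12 = 2016 mg

2020 mg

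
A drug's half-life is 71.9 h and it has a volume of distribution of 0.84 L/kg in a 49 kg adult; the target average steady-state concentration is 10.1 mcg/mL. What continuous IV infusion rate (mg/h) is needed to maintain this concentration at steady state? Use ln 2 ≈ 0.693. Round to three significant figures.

4.01 mg/h

Total Vd = 0.84 × 49 = 41.16 L
k = 0.693/71.9 = 0.009638 h⁻¹, so CL = k·Vd = 0.009638 × 41.16 = 0.3967 L/h
Infusion rate = CL × Css = 0.3967 × 10.1 = 4.007 mg/h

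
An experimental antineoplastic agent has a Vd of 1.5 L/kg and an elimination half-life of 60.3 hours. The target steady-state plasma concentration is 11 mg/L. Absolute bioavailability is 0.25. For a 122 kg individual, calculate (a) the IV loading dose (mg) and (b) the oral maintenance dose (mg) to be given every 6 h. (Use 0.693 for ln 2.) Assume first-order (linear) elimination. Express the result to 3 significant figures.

Vd = 1.5 L/kg × 122 kg = 183.0 L
LD = Vd × C = 183.0 × 11 = 2013 mg
CL = 0.693 × Vd / t½ = 0.693 × 183.0 / 60.3 = 2.103 L/h
D = CL × Css × τ / F = 2.103 × 11 × 6 / 0.25 = 555.2 mg

(a) 2010 mg; (b) 555 mg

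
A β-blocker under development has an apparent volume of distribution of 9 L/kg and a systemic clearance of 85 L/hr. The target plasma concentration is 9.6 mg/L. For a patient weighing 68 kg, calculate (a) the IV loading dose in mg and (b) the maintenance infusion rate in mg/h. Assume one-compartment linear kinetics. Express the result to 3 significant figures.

(a) 5880 mg; (b) 816 mg/h

Vd = 9 L/kg × 68 kg = 612.0 L
Loading: fill Vd to C_target → 612.0 L × 9.6 mg/L = 5875 mg
Infusion rate = 85.00 L/h × 9.6 mg/L = 816.0 mg/h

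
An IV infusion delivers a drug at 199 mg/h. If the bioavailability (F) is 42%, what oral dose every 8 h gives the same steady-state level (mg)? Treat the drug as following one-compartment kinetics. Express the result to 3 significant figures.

To maintain the same Css, the systemic dosing rate must be unchanged: F·D/τ = infusion rate.
D = rate × τ / F = 199 × 8 / 0.42 = 3790 mg

3790 mg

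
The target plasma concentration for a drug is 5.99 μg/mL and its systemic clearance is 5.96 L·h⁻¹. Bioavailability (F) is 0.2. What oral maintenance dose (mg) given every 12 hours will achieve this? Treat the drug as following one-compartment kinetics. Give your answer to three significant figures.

2140 mg

D = CL × Css × τ / F = 5.960 × 5.99 × 12 / 0.2 = 2142 mg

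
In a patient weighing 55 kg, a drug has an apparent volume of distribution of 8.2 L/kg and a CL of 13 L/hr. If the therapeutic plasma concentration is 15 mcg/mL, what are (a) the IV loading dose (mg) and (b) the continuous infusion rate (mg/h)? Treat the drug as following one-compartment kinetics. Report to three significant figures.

(a) 6770 mg; (b) 195 mg/h

Vd(total) = 55 kg × 8.2 L/kg = 451.0 L
LD = Vd · C_target = 451.0 × 15 = 6765 mg
Maintenance infusion rate = CL × Css = 13.00 × 15 = 195.0 mg/h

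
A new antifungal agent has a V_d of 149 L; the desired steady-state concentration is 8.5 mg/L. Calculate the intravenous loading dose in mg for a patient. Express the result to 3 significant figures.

LD = Vd × C = 149.0 × 8.500 = 1267 mg

1270 mg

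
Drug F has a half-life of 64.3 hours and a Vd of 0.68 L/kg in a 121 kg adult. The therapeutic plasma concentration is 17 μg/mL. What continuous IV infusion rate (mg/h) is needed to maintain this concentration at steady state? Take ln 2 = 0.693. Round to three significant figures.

Vd(total) = 121 kg × 0.68 L/kg = 82.28 L
CL = 0.693 × Vd / t½ = 0.693 × 82.28 / 64.3 = 0.8868 L/h
Infusion rate = CL × Css = 0.8868 × 17 = 15.08 mg/h

15.1 mg/h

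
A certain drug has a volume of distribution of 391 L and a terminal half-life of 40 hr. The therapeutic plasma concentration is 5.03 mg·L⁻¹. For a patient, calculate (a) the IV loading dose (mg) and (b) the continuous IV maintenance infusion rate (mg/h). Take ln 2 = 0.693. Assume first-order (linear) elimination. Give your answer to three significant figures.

LD = Vd × C = 391.0 × 5.03 = 1967 mg
CL = 0.693 × Vd / t½ = 0.693 × 391.0 / 40 = 6.774 L/h
Infusion rate = CL × Css = 6.774 × 5.03 = 34.07 mg/h

(a) 1970 mg; (b) 34.1 mg/h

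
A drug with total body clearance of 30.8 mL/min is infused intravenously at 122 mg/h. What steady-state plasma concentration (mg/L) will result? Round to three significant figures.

66.0 mg/L

CL = 30.8 mL/min × 60/1000 = 1.848 L/h
Css = rate / CL = 122 / 1.848 = 66.02 mg/L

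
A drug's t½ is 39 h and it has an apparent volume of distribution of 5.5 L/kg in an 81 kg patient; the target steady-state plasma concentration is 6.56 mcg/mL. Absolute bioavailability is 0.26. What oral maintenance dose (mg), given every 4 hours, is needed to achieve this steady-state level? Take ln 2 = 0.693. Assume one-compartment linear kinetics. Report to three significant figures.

Vd = 5.5 L/kg × 81 kg = 445.5 L
CL = 0.693 × Vd / t½ = 0.693 × 445.5 / 39 = 7.916 L/h
D = CL × Css × τ / F = 7.916 × 6.56 × 4 / 0.26 = 798.9 mg

799 mg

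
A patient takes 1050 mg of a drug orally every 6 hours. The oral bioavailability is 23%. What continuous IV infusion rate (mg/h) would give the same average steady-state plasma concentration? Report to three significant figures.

40.3 mg/h

Equivalent systemic input: infusion rate = F·D/τ.
Rate = 0.23 × 1050 / 6 = 40.25 mg/h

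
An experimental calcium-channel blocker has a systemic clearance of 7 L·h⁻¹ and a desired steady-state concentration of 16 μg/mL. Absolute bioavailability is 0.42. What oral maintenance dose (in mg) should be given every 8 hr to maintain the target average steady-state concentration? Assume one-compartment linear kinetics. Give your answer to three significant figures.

D = CL × Css × τ / F = 7.000 × 16 × 8 / 0.42 = 2133 mg

2130 mg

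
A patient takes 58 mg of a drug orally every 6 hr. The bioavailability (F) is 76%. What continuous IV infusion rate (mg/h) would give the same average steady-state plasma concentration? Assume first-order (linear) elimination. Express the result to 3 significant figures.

7.35 mg/h

Equivalent systemic input: infusion rate = F·D/τ.
Rate = 0.76 × 58 / 6 = 7.347 mg/h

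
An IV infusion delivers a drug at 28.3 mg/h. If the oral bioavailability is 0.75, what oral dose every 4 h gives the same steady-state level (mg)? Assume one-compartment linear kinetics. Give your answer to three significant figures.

151 mg

To maintain the same Css, the systemic dosing rate must be unchanged: F·D/τ = infusion rate.
D = rate × τ / F = 28.3 × 4 / 0.75 = 150.9 mg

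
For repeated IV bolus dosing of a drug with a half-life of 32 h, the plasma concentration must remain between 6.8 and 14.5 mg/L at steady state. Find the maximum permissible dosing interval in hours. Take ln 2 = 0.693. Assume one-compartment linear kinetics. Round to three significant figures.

k = 0.693 / t½ = 0.693 / 32 = 0.02166 h⁻¹
Between IV bolus doses, concentration decays as C = C₀·e^(−kτ), so C_peak/C_trough = e^(kτ).
τ_max = ln(C_peak/C_trough) / k = ln(14.5/6.8) / 0.02166 = 0.7572 / 0.02166 = 34.96 h

35.0 h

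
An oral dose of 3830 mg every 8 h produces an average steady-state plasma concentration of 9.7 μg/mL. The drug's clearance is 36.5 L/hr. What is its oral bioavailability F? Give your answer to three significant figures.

0.740

F·D/τ = CL·Css at steady state → F = CL·Css·τ / D.
F = 36.5 × 9.7 × 8 / 3830 = 0.740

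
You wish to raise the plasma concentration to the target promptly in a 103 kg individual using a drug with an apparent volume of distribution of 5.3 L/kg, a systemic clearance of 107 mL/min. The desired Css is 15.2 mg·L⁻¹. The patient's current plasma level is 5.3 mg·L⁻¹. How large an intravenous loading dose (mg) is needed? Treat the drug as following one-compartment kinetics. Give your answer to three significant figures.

Vd = 5.3 L/kg × 103 kg = 545.9 L
The loading dose fills Vd to the target concentration.
Concentration deficit ΔC = 15.2 − 5.3 = 9.900 mg/L
LD = Vd × ΔC = 545.9 × 9.900 = 5404 mg

5400 mg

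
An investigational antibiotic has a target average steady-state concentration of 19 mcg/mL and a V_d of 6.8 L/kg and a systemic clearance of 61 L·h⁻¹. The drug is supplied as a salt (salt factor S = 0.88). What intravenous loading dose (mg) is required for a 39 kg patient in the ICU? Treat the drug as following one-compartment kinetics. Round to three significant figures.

5730 mg

Vd = 6.8 L/kg × 39 kg = 265.2 L
LD = Vd × C / S = 265.2 × 19.00 / 0.88 = 5726 mg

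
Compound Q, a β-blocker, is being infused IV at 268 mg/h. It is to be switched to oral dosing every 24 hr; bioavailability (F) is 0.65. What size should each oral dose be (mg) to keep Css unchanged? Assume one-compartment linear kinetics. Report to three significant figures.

9900 mg

To maintain the same Css, the systemic dosing rate must be unchanged: F·D/τ = infusion rate.
D = rate × τ / F = 268 × 24 / 0.65 = 9895 mg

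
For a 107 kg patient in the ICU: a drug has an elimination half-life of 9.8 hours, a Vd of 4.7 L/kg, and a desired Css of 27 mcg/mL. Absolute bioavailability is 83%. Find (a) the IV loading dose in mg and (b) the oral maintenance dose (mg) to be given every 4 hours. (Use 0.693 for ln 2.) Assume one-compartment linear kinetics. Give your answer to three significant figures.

Total Vd = 4.7 × 107 = 502.9 L
LD = Vd × C = 502.9 × 27 = 13580 mg
CL = 0.693 × Vd / t½ = 0.693 × 502.9 / 9.8 = 35.56 L/h
D = CL × Css × τ / F = 35.56 × 27 × 4 / 0.83 = 4627 mg

(a) 13600 mg; (b) 4630 mg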